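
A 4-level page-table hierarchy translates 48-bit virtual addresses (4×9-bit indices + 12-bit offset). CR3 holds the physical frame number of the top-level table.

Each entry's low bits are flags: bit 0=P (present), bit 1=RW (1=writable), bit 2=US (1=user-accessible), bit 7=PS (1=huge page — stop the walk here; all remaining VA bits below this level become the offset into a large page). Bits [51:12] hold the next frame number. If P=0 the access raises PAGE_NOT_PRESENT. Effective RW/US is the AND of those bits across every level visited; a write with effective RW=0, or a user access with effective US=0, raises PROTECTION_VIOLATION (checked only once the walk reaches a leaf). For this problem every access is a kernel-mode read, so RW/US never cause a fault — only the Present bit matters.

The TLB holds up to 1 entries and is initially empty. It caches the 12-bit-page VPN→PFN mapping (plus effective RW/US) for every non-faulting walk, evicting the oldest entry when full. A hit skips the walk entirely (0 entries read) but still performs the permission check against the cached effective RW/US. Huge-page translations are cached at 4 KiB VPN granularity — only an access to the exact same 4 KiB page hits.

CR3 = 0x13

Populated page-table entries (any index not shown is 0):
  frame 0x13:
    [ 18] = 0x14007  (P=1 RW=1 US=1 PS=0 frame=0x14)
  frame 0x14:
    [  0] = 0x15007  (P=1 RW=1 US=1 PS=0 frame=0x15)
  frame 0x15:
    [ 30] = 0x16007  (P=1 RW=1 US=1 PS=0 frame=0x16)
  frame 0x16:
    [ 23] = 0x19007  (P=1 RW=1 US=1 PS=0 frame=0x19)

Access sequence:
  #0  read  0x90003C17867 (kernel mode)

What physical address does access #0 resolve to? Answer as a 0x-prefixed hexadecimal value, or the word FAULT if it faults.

Per-access translation:
#0 VA=0x90003C17867 (r,kernel):
  lvl0: tbl 0x13, slot 18 ⇒ 0x14007 (P1/RW1/US1/PS0)
  lvl1: tbl 0x14, slot 0 ⇒ 0x15007 (P1/RW1/US1/PS0)
  lvl2: tbl 0x15, slot 30 ⇒ 0x16007 (P1/RW1/US1/PS0)
  lvl3: tbl 0x16, slot 23 ⇒ 0x19007 (P1/RW1/US1/PS0)
  ⇒ phys 0x19867  [4 reads]

Access #0 PA: 0x19867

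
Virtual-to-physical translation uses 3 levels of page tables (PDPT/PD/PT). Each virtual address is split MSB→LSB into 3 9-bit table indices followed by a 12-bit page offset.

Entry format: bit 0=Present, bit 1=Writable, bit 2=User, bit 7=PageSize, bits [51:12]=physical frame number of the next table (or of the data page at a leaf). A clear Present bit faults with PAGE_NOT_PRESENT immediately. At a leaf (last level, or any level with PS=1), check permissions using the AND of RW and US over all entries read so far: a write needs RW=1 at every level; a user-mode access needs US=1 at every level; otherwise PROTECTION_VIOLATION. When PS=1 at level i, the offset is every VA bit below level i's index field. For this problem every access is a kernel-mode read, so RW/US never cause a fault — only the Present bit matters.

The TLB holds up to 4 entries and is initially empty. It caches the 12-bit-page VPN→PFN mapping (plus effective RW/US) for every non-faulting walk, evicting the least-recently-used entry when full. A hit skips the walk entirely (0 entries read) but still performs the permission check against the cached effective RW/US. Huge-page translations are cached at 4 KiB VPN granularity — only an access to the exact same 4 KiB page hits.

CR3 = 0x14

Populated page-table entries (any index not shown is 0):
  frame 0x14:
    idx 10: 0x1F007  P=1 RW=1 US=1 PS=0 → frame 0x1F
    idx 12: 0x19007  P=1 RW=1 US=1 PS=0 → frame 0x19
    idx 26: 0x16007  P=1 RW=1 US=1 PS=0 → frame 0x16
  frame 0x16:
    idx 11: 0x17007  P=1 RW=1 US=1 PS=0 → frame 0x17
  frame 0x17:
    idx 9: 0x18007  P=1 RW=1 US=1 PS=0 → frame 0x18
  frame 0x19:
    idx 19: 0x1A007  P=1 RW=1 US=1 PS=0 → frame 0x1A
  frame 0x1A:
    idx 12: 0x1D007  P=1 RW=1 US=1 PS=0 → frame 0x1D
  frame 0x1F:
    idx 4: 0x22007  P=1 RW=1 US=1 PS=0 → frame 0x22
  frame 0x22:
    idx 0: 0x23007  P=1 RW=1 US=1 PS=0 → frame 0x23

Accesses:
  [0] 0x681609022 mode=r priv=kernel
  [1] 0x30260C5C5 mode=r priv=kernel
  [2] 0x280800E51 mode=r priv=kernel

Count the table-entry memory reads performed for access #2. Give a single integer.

Per-access translation:
#0 VA=0x681609022 (r,kernel):
  [0] read 0x14 idx=26: raw=0x16007 flags P=1 W=1 U=1 S=0
  [1] read 0x16 idx=11: raw=0x17007 flags P=1 W=1 U=1 S=0
  [2] read 0x17 idx=9: raw=0x18007 flags P=1 W=1 U=1 S=0
  → PA=0x18022  (3 entries read)
#1 VA=0x30260C5C5 (r,kernel):
  [0] read 0x14 idx=12: raw=0x19007 flags P=1 W=1 U=1 S=0
  [1] read 0x19 idx=19: raw=0x1A007 flags P=1 W=1 U=1 S=0
  [2] read 0x1A idx=12: raw=0x1D007 flags P=1 W=1 U=1 S=0
  → PA=0x1D5C5  (3 entries read)
#2 VA=0x280800E51 (r,kernel):
  [0] read 0x14 idx=10: raw=0x1F007 flags P=1 W=1 U=1 S=0
  [1] read 0x1F idx=4: raw=0x22007 flags P=1 W=1 U=1 S=0
  [2] read 0x22 idx=0: raw=0x23007 flags P=1 W=1 U=1 S=0
  → PA=0x23E51  (3 entries read)

Entries read for #2: 3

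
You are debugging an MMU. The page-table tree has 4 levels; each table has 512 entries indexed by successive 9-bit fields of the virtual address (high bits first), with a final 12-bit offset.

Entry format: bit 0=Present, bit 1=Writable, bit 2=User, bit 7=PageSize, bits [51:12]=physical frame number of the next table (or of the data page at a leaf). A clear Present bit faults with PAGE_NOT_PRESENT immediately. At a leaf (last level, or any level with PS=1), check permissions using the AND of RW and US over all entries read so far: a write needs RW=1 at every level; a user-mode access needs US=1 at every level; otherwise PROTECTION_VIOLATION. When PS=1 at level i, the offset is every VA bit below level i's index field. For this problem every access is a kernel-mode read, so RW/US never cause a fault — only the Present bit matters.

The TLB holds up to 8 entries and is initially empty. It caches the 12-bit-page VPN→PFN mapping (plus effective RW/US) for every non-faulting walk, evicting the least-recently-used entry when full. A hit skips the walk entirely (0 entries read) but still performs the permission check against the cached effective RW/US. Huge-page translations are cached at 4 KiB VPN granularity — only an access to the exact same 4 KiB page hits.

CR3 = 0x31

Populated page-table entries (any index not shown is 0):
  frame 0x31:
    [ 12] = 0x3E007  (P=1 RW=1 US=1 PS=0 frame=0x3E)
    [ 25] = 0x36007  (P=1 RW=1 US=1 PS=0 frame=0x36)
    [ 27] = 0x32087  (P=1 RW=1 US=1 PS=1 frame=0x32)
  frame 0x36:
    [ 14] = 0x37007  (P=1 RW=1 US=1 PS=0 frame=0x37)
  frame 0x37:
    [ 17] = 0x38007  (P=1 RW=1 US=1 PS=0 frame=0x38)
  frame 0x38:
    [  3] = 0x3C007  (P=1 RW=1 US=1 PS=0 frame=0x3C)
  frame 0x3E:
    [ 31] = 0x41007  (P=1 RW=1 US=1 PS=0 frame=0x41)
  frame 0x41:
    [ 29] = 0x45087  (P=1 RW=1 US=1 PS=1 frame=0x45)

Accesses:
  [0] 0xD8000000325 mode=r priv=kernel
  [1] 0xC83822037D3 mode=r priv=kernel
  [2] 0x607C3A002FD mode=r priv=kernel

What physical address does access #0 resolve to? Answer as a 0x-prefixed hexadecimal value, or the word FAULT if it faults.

Per-access translation:
#0 VA=0xD8000000325 (r,kernel):
  lvl0: tbl 0x31, slot 27 ⇒ 0x32087 (P1/RW1/US1/PS1)
  ✓ 0x32325 (huge @L0)  — 1 lookups
#1 VA=0xC83822037D3 (r,kernel):
  lvl0: tbl 0x31, slot 25 ⇒ 0x36007 (P1/RW1/US1/PS0)
  lvl1: tbl 0x36, slot 14 ⇒ 0x37007 (P1/RW1/US1/PS0)
  lvl2: tbl 0x37, slot 17 ⇒ 0x38007 (P1/RW1/US1/PS0)
  lvl3: tbl 0x38, slot 3 ⇒ 0x3C007 (P1/RW1/US1/PS0)
  ✓ 0x3C7D3  — 4 lookups
#2 VA=0x607C3A002FD (r,kernel):
  lvl0: tbl 0x31, slot 12 ⇒ 0x3E007 (P1/RW1/US1/PS0)
  lvl1: tbl 0x3E, slot 31 ⇒ 0x41007 (P1/RW1/US1/PS0)
  lvl2: tbl 0x41, slot 29 ⇒ 0x45087 (P1/RW1/US1/PS1)
  ✓ 0x452FD (huge @L2)  — 3 lookups

Access #0 PA: 0x32325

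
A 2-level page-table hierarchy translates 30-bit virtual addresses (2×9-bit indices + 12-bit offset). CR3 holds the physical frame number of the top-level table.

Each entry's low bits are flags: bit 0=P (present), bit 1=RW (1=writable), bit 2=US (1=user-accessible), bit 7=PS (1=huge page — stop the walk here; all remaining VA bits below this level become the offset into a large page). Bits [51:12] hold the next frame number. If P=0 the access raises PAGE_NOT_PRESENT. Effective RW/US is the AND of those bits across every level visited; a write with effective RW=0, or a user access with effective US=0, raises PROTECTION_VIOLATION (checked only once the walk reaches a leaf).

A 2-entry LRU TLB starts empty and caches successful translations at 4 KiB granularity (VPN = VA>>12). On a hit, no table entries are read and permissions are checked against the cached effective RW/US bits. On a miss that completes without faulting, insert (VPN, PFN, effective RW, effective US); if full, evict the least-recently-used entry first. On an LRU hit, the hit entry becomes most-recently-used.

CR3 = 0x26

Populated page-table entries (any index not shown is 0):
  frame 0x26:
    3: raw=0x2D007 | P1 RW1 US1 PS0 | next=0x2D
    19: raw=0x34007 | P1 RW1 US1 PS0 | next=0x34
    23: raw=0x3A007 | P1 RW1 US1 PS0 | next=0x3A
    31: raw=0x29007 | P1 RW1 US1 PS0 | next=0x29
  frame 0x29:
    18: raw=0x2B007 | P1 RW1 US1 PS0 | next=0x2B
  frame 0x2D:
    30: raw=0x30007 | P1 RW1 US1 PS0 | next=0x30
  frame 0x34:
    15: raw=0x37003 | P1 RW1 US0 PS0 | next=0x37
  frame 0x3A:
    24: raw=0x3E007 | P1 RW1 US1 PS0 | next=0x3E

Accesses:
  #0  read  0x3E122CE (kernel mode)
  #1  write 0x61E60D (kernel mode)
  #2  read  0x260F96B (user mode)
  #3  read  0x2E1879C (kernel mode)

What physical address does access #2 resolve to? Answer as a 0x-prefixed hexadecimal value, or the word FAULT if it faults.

Per-access translation:
#0 VA=0x3E122CE (r,kernel):
  L0: frame=0x26 idx=31 entry=0x29007 [P=1 RW=1 US=1 PS=0]
  L1: frame=0x29 idx=18 entry=0x2B007 [P=1 RW=1 US=1 PS=0]
  → PA=0x2B2CE  (2 entries read)
#1 VA=0x61E60D (w,kernel):
  L0: frame=0x26 idx=3 entry=0x2D007 [P=1 RW=1 US=1 PS=0]
  L1: frame=0x2D idx=30 entry=0x30007 [P=1 RW=1 US=1 PS=0]
  → PA=0x3060D  (2 entries read)
#2 VA=0x260F96B (r,user):
  L0: frame=0x26 idx=19 entry=0x34007 [P=1 RW=1 US=1 PS=0]
  L1: frame=0x34 idx=15 entry=0x37003 [P=1 RW=1 US=0 PS=0]
  ✗ PROTECTION_VIOLATION  [2 reads]
#3 VA=0x2E1879C (r,kernel):
  L0: frame=0x26 idx=23 entry=0x3A007 [P=1 RW=1 US=1 PS=0]
  L1: frame=0x3A idx=24 entry=0x3E007 [P=1 RW=1 US=1 PS=0]
  → PA=0x3E79C  (2 entries read)

Access #2 PA: FAULT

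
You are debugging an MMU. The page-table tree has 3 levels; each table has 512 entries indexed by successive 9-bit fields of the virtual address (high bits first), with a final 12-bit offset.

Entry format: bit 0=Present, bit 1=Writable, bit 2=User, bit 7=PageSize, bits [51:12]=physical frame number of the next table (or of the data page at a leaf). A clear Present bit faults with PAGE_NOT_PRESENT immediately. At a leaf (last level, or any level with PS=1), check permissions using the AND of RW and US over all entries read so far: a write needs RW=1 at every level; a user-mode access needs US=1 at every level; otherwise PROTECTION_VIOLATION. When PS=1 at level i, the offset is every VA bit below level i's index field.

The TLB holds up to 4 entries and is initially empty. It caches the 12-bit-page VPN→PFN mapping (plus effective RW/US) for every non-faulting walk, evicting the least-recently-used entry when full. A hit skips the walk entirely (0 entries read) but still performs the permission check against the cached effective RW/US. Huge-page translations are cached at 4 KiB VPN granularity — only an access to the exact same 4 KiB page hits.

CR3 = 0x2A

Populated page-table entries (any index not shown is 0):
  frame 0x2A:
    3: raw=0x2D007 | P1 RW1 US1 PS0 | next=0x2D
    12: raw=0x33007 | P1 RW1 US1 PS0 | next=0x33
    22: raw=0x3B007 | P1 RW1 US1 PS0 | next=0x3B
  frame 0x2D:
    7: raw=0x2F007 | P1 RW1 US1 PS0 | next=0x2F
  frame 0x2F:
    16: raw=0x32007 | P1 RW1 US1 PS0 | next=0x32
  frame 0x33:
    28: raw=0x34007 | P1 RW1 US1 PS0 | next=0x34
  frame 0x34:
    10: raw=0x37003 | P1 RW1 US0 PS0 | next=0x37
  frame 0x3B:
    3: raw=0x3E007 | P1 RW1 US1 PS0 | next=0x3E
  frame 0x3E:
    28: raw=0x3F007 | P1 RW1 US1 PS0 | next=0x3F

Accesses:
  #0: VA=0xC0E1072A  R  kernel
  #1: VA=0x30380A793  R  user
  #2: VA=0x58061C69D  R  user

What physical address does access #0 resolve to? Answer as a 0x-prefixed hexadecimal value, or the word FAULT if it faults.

Walk each access:
#0 VA=0xC0E1072A (r,kernel):
  [0] read 0x2A idx=3: raw=0x2D007 flags P=1 W=1 U=1 S=0
  [1] read 0x2D idx=7: raw=0x2F007 flags P=1 W=1 U=1 S=0
  [2] read 0x2F idx=16: raw=0x32007 flags P=1 W=1 U=1 S=0
  ✓ 0x3272A  — 3 lookups
#1 VA=0x30380A793 (r,user):
  [0] read 0x2A idx=12: raw=0x33007 flags P=1 W=1 U=1 S=0
  [1] read 0x33 idx=28: raw=0x34007 flags P=1 W=1 U=1 S=0
  [2] read 0x34 idx=10: raw=0x37003 flags P=1 W=1 U=0 S=0
  → PROTECTION_VIOLATION  (3 entries read)
#2 VA=0x58061C69D (r,user):
  [0] read 0x2A idx=22: raw=0x3B007 flags P=1 W=1 U=1 S=0
  [1] read 0x3B idx=3: raw=0x3E007 flags P=1 W=1 U=1 S=0
  [2] read 0x3E idx=28: raw=0x3F007 flags P=1 W=1 U=1 S=0
  ✓ 0x3F69D  — 3 lookups

Access #0 PA: 0x3272A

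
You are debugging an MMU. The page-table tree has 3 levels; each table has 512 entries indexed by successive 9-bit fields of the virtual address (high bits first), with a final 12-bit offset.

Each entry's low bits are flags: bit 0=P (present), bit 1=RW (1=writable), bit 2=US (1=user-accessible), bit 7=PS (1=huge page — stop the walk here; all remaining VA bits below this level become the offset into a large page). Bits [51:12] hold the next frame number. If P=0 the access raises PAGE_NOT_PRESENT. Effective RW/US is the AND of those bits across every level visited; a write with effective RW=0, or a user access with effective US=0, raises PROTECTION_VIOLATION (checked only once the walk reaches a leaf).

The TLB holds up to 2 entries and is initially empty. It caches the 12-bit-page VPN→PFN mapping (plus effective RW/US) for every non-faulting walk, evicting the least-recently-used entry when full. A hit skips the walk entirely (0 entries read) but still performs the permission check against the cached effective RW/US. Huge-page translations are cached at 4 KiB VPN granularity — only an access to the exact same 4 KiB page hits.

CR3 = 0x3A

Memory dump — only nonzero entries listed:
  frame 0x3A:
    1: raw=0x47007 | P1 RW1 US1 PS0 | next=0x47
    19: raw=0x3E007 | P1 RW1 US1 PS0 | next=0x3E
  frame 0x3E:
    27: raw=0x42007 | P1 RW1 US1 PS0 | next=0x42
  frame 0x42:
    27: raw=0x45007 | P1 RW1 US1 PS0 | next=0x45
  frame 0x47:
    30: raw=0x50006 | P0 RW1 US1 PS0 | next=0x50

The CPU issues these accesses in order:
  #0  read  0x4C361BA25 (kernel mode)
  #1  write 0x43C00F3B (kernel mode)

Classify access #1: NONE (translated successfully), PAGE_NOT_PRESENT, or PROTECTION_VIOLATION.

Trace:
#0 VA=0x4C361BA25 (r,kernel):
  L0 @0x3A[19] → 0x3E007  P=1,RW=1,US=1,PS=0
  L1 @0x3E[27] → 0x42007  P=1,RW=1,US=1,PS=0
  L2 @0x42[27] → 0x45007  P=1,RW=1,US=1,PS=0
  ⇒ phys 0x45A25  [3 reads]
#1 VA=0x43C00F3B (w,kernel):
  L0 @0x3A[1] → 0x47007  P=1,RW=1,US=1,PS=0
  L1 @0x47[30] → 0x50006  P=0,RW=1,US=1,PS=0
  ✗ PAGE_NOT_PRESENT  [2 reads]

Access #1 fault: PAGE_NOT_PRESENT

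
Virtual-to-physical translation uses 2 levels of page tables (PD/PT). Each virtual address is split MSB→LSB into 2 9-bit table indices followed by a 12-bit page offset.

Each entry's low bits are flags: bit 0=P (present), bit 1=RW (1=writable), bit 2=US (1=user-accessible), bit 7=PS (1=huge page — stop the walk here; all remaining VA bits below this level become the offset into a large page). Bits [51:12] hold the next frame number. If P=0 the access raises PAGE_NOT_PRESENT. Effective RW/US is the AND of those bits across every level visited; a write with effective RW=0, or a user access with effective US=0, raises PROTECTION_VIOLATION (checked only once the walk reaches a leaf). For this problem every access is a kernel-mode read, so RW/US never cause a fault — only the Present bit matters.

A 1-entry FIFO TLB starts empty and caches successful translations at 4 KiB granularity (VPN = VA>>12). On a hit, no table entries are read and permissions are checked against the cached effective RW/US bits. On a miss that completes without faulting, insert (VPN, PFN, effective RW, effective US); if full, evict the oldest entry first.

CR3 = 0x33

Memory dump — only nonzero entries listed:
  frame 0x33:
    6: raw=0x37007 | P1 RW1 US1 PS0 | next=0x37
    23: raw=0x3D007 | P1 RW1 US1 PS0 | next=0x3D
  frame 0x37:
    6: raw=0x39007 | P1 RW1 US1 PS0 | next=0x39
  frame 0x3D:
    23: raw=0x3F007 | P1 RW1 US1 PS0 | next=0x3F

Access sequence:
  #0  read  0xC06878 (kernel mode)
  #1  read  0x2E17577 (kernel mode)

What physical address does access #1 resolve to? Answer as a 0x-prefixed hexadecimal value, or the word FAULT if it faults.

Per-access translation:
#0 VA=0xC06878 (r,kernel):
  [0] read 0x33 idx=6: raw=0x37007 flags P=1 W=1 U=1 S=0
  [1] read 0x37 idx=6: raw=0x39007 flags P=1 W=1 U=1 S=0
  → PA=0x39878  (2 entries read)
#1 VA=0x2E17577 (r,kernel):
  [0] read 0x33 idx=23: raw=0x3D007 flags P=1 W=1 U=1 S=0
  [1] read 0x3D idx=23: raw=0x3F007 flags P=1 W=1 U=1 S=0
  → PA=0x3F577  (2 entries read)

Access #1 PA: 0x3F577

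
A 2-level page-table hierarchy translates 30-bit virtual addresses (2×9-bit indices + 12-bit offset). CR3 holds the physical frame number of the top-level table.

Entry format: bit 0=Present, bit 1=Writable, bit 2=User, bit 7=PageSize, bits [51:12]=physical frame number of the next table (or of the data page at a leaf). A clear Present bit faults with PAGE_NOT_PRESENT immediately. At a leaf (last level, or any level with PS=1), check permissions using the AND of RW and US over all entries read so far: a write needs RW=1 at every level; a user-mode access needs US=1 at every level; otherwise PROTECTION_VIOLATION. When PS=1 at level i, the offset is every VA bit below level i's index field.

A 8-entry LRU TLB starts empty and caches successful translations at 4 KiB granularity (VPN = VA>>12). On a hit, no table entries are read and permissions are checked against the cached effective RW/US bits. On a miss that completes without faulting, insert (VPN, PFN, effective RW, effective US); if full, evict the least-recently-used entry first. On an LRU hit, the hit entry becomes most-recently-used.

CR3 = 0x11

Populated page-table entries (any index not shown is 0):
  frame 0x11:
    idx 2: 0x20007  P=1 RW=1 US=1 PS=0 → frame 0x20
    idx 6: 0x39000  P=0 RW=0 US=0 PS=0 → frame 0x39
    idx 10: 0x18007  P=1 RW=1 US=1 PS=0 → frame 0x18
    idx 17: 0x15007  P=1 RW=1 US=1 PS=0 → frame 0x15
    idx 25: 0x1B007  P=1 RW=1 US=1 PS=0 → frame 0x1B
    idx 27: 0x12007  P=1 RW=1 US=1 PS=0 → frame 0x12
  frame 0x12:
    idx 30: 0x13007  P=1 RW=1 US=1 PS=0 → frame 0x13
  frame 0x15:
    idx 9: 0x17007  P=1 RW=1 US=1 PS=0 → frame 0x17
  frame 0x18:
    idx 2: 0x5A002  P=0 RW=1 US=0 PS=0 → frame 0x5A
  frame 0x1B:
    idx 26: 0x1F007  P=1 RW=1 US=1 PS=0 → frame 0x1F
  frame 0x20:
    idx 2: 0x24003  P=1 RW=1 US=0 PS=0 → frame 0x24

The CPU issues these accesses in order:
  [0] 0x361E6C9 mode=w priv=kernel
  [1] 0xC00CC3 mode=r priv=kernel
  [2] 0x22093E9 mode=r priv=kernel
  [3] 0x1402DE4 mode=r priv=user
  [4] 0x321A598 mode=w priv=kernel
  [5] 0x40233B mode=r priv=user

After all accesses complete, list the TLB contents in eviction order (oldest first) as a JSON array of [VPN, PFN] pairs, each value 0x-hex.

Walk each access:
#0 VA=0x361E6C9 (w,kernel):
  L0 @0x11[27] → 0x12007  P=1,RW=1,US=1,PS=0
  L1 @0x12[30] → 0x13007  P=1,RW=1,US=1,PS=0
  ✓ 0x136C9  — 2 lookups
#1 VA=0xC00CC3 (r,kernel):
  L0 @0x11[6] → 0x39000  P=0,RW=0,US=0,PS=0
  ✗ PAGE_NOT_PRESENT  [1 reads]
#2 VA=0x22093E9 (r,kernel):
  L0 @0x11[17] → 0x15007  P=1,RW=1,US=1,PS=0
  L1 @0x15[9] → 0x17007  P=1,RW=1,US=1,PS=0
  ✓ 0x173E9  — 2 lookups
#3 VA=0x1402DE4 (r,user):
  L0 @0x11[10] → 0x18007  P=1,RW=1,US=1,PS=0
  L1 @0x18[2] → 0x5A002  P=0,RW=1,US=0,PS=0
  ✗ PAGE_NOT_PRESENT  [2 reads]
#4 VA=0x321A598 (w,kernel):
  L0 @0x11[25] → 0x1B007  P=1,RW=1,US=1,PS=0
  L1 @0x1B[26] → 0x1F007  P=1,RW=1,US=1,PS=0
  ✓ 0x1F598  — 2 lookups
#5 VA=0x40233B (r,user):
  L0 @0x11[2] → 0x20007  P=1,RW=1,US=1,PS=0
  L1 @0x20[2] → 0x24003  P=1,RW=1,US=0,PS=0
  ✗ PROTECTION_VIOLATION  [2 reads]

TLB: [["0x361E", "0x13"], ["0x2209", "0x17"], ["0x321A", "0x1F"]]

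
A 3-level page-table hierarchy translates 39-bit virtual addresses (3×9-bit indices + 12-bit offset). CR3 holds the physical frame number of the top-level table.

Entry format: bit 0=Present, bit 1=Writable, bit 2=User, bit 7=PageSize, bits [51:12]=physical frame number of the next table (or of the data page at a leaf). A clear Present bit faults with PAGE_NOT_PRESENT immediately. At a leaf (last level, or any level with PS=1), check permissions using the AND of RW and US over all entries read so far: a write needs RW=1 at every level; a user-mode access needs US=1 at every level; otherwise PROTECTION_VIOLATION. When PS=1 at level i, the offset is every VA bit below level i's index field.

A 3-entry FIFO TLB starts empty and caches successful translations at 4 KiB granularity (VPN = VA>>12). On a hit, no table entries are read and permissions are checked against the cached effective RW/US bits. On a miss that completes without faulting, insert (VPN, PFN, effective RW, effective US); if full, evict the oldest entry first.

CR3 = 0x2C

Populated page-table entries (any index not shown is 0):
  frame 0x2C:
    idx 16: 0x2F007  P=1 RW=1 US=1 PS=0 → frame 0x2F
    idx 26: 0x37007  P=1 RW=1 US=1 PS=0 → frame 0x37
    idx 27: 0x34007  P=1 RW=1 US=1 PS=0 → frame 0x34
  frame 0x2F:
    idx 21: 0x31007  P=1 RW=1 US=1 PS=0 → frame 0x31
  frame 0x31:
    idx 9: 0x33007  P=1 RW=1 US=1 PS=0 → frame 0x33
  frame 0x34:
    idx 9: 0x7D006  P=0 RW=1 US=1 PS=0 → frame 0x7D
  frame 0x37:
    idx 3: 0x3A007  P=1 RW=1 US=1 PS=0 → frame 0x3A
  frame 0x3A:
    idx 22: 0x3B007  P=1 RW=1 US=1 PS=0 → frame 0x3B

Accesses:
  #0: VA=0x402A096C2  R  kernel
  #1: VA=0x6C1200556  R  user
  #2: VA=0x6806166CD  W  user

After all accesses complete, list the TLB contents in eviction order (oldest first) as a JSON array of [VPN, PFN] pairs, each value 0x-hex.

Per-access translation:
#0 VA=0x402A096C2 (r,kernel):
  L0: frame=0x2C idx=16 entry=0x2F007 [P=1 RW=1 US=1 PS=0]
  L1: frame=0x2F idx=21 entry=0x31007 [P=1 RW=1 US=1 PS=0]
  L2: frame=0x31 idx=9 entry=0x33007 [P=1 RW=1 US=1 PS=0]
  ✓ 0x336C2  — 3 lookups
#1 VA=0x6C1200556 (r,user):
  L0: frame=0x2C idx=27 entry=0x34007 [P=1 RW=1 US=1 PS=0]
  L1: frame=0x34 idx=9 entry=0x7D006 [P=0 RW=1 US=1 PS=0]
  ⇒ fault: PAGE_NOT_PRESENT  — 2 lookups
#2 VA=0x6806166CD (w,user):
  L0: frame=0x2C idx=26 entry=0x37007 [P=1 RW=1 US=1 PS=0]
  L1: frame=0x37 idx=3 entry=0x3A007 [P=1 RW=1 US=1 PS=0]
  L2: frame=0x3A idx=22 entry=0x3B007 [P=1 RW=1 US=1 PS=0]
  ✓ 0x3B6CD  — 3 lookups

TLB: [["0x402A09", "0x33"], ["0x680616", "0x3B"]]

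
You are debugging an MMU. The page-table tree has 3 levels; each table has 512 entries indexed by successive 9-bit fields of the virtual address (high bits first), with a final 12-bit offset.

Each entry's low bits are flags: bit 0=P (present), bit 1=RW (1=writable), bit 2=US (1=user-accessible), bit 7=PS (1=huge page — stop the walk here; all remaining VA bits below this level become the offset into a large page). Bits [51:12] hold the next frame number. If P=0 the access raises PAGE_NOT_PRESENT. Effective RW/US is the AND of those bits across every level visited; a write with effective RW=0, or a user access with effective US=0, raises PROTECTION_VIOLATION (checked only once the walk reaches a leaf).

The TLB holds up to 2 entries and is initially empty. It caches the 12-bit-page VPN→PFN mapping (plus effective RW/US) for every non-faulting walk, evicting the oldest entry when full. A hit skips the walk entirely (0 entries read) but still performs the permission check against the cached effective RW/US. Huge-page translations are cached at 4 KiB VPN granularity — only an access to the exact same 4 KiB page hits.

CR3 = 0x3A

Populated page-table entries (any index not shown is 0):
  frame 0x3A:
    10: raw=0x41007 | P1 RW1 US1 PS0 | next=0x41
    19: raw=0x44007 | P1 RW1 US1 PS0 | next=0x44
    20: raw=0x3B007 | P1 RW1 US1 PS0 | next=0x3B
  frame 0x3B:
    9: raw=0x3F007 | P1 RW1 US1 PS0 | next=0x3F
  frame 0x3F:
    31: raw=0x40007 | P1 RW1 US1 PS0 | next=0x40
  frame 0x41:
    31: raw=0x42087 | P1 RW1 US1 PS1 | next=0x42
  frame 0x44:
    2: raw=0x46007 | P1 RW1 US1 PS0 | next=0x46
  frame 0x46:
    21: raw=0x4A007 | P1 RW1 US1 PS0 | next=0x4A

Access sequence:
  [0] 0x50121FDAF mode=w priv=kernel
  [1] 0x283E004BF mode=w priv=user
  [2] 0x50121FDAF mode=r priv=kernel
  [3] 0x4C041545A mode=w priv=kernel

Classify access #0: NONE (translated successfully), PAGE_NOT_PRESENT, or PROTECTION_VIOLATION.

Trace:
#0 VA=0x50121FDAF (w,kernel):
  lvl0: tbl 0x3A, slot 20 ⇒ 0x3B007 (P1/RW1/US1/PS0)
  lvl1: tbl 0x3B, slot 9 ⇒ 0x3F007 (P1/RW1/US1/PS0)
  lvl2: tbl 0x3F, slot 31 ⇒ 0x40007 (P1/RW1/US1/PS0)
  ✓ 0x40DAF  — 3 lookups
#1 VA=0x283E004BF (w,user):
  lvl0: tbl 0x3A, slot 10 ⇒ 0x41007 (P1/RW1/US1/PS0)
  lvl1: tbl 0x41, slot 31 ⇒ 0x42087 (P1/RW1/US1/PS1)
  ✓ 0x424BF (huge @L1)  — 2 lookups
#2 VA=0x50121FDAF (r,kernel):
  TLB hit vpn=0x50121F → PA=0x40DAF
#3 VA=0x4C041545A (w,kernel):
  lvl0: tbl 0x3A, slot 19 ⇒ 0x44007 (P1/RW1/US1/PS0)
  lvl1: tbl 0x44, slot 2 ⇒ 0x46007 (P1/RW1/US1/PS0)
  lvl2: tbl 0x46, slot 21 ⇒ 0x4A007 (P1/RW1/US1/PS0)
  ✓ 0x4A45A  — 3 lookups

Access #0 fault: NONE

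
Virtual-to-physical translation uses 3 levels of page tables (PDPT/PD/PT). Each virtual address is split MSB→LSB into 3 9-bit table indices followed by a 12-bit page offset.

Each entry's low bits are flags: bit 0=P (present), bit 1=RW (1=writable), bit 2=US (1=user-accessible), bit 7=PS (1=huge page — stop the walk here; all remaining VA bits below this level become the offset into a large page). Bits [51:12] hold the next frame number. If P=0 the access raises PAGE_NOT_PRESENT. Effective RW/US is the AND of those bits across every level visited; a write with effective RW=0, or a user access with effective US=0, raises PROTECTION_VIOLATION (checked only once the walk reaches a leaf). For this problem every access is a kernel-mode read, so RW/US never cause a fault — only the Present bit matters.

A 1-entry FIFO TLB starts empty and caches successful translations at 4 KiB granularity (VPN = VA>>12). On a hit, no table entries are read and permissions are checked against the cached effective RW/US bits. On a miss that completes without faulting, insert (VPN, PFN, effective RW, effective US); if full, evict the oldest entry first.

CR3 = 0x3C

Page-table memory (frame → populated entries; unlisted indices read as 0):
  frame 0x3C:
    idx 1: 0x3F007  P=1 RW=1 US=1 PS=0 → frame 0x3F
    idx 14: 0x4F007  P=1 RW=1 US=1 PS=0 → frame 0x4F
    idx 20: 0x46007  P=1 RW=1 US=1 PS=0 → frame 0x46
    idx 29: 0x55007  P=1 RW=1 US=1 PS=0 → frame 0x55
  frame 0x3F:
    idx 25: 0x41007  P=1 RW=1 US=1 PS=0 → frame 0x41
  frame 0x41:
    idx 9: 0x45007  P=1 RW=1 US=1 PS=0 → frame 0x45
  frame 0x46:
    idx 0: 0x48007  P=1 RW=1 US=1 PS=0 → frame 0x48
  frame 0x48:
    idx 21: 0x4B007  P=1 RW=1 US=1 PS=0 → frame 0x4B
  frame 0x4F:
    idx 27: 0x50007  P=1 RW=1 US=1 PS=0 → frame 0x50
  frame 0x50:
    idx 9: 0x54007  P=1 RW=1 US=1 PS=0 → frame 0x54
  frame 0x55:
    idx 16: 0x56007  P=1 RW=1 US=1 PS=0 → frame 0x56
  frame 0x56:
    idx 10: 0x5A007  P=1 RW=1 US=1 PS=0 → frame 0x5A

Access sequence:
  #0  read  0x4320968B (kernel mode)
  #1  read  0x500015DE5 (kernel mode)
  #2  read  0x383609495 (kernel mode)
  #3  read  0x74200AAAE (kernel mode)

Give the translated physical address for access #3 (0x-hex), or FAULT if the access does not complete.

Per-access translation:
#0 VA=0x4320968B (r,kernel):
  L0 @0x3C[1] → 0x3F007  P=1,RW=1,US=1,PS=0
  L1 @0x3F[25] → 0x41007  P=1,RW=1,US=1,PS=0
  L2 @0x41[9] → 0x45007  P=1,RW=1,US=1,PS=0
  ✓ 0x4568B  — 3 lookups
#1 VA=0x500015DE5 (r,kernel):
  L0 @0x3C[20] → 0x46007  P=1,RW=1,US=1,PS=0
  L1 @0x46[0] → 0x48007  P=1,RW=1,US=1,PS=0
  L2 @0x48[21] → 0x4B007  P=1,RW=1,US=1,PS=0
  ✓ 0x4BDE5  — 3 lookups
#2 VA=0x383609495 (r,kernel):
  L0 @0x3C[14] → 0x4F007  P=1,RW=1,US=1,PS=0
  L1 @0x4F[27] → 0x50007  P=1,RW=1,US=1,PS=0
  L2 @0x50[9] → 0x54007  P=1,RW=1,US=1,PS=0
  ✓ 0x54495  — 3 lookups
#3 VA=0x74200AAAE (r,kernel):
  L0 @0x3C[29] → 0x55007  P=1,RW=1,US=1,PS=0
  L1 @0x55[16] → 0x56007  P=1,RW=1,US=1,PS=0
  L2 @0x56[10] → 0x5A007  P=1,RW=1,US=1,PS=0
  ✓ 0x5AAAE  — 3 lookups

Access #3 PA: 0x5AAAE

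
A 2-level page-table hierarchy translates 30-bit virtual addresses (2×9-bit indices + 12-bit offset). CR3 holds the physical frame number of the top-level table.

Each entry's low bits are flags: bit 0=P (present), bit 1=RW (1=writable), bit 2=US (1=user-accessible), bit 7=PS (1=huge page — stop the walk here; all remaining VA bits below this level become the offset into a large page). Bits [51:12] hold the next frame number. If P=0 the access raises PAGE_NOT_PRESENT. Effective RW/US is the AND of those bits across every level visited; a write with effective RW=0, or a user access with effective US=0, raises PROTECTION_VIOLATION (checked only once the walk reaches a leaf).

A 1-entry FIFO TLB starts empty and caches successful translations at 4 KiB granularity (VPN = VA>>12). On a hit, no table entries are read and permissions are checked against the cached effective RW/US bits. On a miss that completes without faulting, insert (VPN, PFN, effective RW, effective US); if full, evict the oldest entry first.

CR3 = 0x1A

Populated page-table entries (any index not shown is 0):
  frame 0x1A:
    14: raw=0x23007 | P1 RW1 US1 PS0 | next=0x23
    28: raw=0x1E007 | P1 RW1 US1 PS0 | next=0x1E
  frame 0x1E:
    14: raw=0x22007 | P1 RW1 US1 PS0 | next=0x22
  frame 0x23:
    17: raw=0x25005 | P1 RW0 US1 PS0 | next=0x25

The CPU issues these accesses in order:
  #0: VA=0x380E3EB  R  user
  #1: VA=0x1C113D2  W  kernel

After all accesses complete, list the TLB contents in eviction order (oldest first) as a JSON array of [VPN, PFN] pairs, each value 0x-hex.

Per-access translation:
#0 VA=0x380E3EB (r,user):
  L0 @0x1A[28] → 0x1E007  P=1,RW=1,US=1,PS=0
  L1 @0x1E[14] → 0x22007  P=1,RW=1,US=1,PS=0
  ⇒ phys 0x223EB  [2 reads]
#1 VA=0x1C113D2 (w,kernel):
  L0 @0x1A[14] → 0x23007  P=1,RW=1,US=1,PS=0
  L1 @0x23[17] → 0x25005  P=1,RW=0,US=1,PS=0
  → PROTECTION_VIOLATION  (2 entries read)

TLB: [["0x380E", "0x22"]]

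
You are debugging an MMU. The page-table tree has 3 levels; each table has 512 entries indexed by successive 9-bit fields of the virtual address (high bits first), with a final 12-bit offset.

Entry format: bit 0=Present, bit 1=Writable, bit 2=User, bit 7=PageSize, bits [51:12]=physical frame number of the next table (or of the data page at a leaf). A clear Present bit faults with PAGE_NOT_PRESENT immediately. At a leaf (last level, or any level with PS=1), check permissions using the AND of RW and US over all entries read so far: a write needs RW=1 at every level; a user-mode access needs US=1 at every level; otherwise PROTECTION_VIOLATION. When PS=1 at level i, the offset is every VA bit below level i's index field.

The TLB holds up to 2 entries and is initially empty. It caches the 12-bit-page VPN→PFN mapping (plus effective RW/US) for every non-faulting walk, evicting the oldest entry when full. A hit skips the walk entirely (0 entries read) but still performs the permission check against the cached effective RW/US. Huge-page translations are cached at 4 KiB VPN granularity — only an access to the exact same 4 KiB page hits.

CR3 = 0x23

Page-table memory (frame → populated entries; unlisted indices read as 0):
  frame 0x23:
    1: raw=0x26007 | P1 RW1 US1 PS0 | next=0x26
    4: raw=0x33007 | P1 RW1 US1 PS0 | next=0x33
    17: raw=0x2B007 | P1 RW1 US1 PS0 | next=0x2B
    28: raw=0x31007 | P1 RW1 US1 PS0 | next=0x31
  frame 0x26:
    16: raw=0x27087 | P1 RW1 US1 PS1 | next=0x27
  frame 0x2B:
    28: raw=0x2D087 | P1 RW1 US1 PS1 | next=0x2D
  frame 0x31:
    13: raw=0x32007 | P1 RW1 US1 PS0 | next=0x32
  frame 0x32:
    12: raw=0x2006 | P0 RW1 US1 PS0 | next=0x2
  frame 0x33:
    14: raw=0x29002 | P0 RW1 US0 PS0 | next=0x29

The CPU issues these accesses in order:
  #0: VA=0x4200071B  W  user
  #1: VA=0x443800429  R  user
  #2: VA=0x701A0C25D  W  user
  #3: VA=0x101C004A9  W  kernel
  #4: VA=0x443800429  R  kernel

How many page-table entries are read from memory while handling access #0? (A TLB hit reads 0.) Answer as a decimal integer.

Trace:
#0 VA=0x4200071B (w,user):
  L0 @0x23[1] → 0x26007  P=1,RW=1,US=1,PS=0
  L1 @0x26[16] → 0x27087  P=1,RW=1,US=1,PS=1
  ✓ 0x2771B (huge @L1)  — 2 lookups
#1 VA=0x443800429 (r,user):
  L0 @0x23[17] → 0x2B007  P=1,RW=1,US=1,PS=0
  L1 @0x2B[28] → 0x2D087  P=1,RW=1,US=1,PS=1
  ✓ 0x2D429 (huge @L1)  — 2 lookups
#2 VA=0x701A0C25D (w,user):
  L0 @0x23[28] → 0x31007  P=1,RW=1,US=1,PS=0
  L1 @0x31[13] → 0x32007  P=1,RW=1,US=1,PS=0
  L2 @0x32[12] → 0x2006  P=0,RW=1,US=1,PS=0
  ⇒ fault: PAGE_NOT_PRESENT  — 3 lookups
#3 VA=0x101C004A9 (w,kernel):
  L0 @0x23[4] → 0x33007  P=1,RW=1,US=1,PS=0
  L1 @0x33[14] → 0x29002  P=0,RW=1,US=0,PS=0
  ⇒ fault: PAGE_NOT_PRESENT  — 2 lookups
#4 VA=0x443800429 (r,kernel):
  TLB hit vpn=0x443800 → PA=0x2D429

Entries read for #0: 2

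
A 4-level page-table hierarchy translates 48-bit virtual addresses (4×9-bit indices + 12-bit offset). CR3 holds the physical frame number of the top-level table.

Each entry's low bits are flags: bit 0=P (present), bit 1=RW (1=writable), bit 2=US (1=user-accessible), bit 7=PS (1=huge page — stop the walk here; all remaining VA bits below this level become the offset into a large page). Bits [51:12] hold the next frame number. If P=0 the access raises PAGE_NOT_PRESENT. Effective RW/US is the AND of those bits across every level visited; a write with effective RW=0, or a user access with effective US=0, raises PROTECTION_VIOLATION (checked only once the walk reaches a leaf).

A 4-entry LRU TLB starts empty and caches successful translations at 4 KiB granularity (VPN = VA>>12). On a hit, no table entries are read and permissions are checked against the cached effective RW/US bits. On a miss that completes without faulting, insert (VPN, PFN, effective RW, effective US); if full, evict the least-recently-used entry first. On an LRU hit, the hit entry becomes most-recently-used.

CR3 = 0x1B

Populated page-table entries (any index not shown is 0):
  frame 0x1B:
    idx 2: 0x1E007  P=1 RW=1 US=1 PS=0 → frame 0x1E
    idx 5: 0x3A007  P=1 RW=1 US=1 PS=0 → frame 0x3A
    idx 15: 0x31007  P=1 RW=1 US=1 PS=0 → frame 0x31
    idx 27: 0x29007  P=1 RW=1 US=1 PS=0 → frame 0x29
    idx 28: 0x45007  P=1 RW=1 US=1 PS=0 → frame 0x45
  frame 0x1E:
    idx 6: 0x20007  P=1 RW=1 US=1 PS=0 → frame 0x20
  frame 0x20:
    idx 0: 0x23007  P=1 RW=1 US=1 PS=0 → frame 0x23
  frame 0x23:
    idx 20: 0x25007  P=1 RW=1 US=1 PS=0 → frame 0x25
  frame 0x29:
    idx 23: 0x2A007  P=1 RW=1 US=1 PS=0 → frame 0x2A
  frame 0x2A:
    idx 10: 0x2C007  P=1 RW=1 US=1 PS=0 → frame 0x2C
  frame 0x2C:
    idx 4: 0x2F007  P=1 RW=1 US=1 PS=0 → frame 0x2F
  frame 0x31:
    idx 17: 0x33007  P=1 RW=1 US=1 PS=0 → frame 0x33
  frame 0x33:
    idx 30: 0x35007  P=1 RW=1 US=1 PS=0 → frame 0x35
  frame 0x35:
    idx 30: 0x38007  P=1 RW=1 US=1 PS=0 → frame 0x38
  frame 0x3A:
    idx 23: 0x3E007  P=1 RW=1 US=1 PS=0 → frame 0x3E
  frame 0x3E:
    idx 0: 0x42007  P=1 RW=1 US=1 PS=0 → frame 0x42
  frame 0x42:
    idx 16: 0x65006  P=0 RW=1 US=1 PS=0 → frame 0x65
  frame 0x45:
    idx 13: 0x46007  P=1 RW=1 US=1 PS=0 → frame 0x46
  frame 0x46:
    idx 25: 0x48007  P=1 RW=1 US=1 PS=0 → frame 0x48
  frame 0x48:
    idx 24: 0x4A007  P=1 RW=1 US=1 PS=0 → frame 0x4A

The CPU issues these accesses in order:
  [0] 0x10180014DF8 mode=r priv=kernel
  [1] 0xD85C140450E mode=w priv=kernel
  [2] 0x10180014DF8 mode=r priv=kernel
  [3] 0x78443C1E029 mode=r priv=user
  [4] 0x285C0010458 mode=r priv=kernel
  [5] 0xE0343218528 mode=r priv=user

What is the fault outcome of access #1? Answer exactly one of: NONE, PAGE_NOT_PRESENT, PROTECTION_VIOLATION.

Walk each access:
#0 VA=0x10180014DF8 (r,kernel):
  L0 @0x1B[2] → 0x1E007  P=1,RW=1,US=1,PS=0
  L1 @0x1E[6] → 0x20007  P=1,RW=1,US=1,PS=0
  L2 @0x20[0] → 0x23007  P=1,RW=1,US=1,PS=0
  L3 @0x23[20] → 0x25007  P=1,RW=1,US=1,PS=0
  ⇒ phys 0x25DF8  [4 reads]
#1 VA=0xD85C140450E (w,kernel):
  L0 @0x1B[27] → 0x29007  P=1,RW=1,US=1,PS=0
  L1 @0x29[23] → 0x2A007  P=1,RW=1,US=1,PS=0
  L2 @0x2A[10] → 0x2C007  P=1,RW=1,US=1,PS=0
  L3 @0x2C[4] → 0x2F007  P=1,RW=1,US=1,PS=0
  ⇒ phys 0x2F50E  [4 reads]
#2 VA=0x10180014DF8 (r,kernel):
  TLB hit vpn=0x10180014 → PA=0x25DF8
#3 VA=0x78443C1E029 (r,user):
  L0 @0x1B[15] → 0x31007  P=1,RW=1,US=1,PS=0
  L1 @0x31[17] → 0x33007  P=1,RW=1,US=1,PS=0
  L2 @0x33[30] → 0x35007  P=1,RW=1,US=1,PS=0
  L3 @0x35[30] → 0x38007  P=1,RW=1,US=1,PS=0
  ⇒ phys 0x38029  [4 reads]
#4 VA=0x285C0010458 (r,kernel):
  L0 @0x1B[5] → 0x3A007  P=1,RW=1,US=1,PS=0
  L1 @0x3A[23] → 0x3E007  P=1,RW=1,US=1,PS=0
  L2 @0x3E[0] → 0x42007  P=1,RW=1,US=1,PS=0
  L3 @0x42[16] → 0x65006  P=0,RW=1,US=1,PS=0
  ⇒ fault: PAGE_NOT_PRESENT  — 4 lookups
#5 VA=0xE0343218528 (r,user):
  L0 @0x1B[28] → 0x45007  P=1,RW=1,US=1,PS=0
  L1 @0x45[13] → 0x46007  P=1,RW=1,US=1,PS=0
  L2 @0x46[25] → 0x48007  P=1,RW=1,US=1,PS=0
  L3 @0x48[24] → 0x4A007  P=1,RW=1,US=1,PS=0
  ⇒ phys 0x4A528  [4 reads]

Access #1 fault: NONE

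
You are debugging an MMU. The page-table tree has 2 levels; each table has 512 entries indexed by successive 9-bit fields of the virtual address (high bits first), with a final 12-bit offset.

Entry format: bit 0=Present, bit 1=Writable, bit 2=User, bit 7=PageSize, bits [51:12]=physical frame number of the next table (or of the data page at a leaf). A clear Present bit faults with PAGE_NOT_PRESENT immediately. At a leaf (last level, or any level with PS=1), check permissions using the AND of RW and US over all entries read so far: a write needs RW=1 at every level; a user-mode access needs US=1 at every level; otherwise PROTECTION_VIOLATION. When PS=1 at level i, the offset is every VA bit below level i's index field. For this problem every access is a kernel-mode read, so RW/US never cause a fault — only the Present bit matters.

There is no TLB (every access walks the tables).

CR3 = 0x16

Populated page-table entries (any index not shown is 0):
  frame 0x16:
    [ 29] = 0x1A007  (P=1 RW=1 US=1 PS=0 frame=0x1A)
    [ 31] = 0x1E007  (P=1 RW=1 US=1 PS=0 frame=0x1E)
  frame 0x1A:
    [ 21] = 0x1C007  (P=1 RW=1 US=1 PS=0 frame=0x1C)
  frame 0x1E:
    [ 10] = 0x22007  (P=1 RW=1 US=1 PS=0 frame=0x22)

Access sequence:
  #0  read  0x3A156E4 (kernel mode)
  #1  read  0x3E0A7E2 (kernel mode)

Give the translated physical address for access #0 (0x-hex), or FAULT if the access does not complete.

Trace:
#0 VA=0x3A156E4 (r,kernel):
  L0 @0x16[29] → 0x1A007  P=1,RW=1,US=1,PS=0
  L1 @0x1A[21] → 0x1C007  P=1,RW=1,US=1,PS=0
  → PA=0x1C6E4  (2 entries read)
#1 VA=0x3E0A7E2 (r,kernel):
  L0 @0x16[31] → 0x1E007  P=1,RW=1,US=1,PS=0
  L1 @0x1E[10] → 0x22007  P=1,RW=1,US=1,PS=0
  → PA=0x227E2  (2 entries read)

Access #0 PA: 0x1C6E4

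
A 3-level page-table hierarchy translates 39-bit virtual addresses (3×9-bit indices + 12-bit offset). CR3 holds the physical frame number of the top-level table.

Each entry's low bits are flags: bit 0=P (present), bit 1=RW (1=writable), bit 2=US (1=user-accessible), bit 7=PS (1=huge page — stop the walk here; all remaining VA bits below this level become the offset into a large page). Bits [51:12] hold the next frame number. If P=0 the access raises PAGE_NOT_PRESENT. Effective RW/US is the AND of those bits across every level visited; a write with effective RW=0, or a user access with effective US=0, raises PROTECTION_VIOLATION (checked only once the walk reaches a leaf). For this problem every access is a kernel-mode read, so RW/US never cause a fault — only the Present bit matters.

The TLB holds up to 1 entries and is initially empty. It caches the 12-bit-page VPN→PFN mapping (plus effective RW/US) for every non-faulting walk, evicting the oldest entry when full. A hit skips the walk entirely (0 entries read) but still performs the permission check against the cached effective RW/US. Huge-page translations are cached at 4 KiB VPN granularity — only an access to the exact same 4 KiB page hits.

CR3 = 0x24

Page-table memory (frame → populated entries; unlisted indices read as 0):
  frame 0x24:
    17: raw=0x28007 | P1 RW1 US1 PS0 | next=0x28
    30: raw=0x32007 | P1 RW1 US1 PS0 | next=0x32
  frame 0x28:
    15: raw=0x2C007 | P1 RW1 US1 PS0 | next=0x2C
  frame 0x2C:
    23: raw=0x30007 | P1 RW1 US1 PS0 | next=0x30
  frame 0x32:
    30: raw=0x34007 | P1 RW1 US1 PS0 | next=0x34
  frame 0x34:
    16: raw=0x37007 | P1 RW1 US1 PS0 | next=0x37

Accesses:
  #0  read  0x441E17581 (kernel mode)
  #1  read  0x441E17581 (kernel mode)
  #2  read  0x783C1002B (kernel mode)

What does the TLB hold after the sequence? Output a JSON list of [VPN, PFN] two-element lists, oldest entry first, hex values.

Trace:
#0 VA=0x441E17581 (r,kernel):
  L0 @0x24[17] → 0x28007  P=1,RW=1,US=1,PS=0
  L1 @0x28[15] → 0x2C007  P=1,RW=1,US=1,PS=0
  L2 @0x2C[23] → 0x30007  P=1,RW=1,US=1,PS=0
  ⇒ phys 0x30581  [3 reads]
#1 VA=0x441E17581 (r,kernel):
  TLB hit vpn=0x441E17 → PA=0x30581
#2 VA=0x783C1002B (r,kernel):
  L0 @0x24[30] → 0x32007  P=1,RW=1,US=1,PS=0
  L1 @0x32[30] → 0x34007  P=1,RW=1,US=1,PS=0
  L2 @0x34[16] → 0x37007  P=1,RW=1,US=1,PS=0
  ⇒ phys 0x3702B  [3 reads]

TLB: [["0x783C10", "0x37"]]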